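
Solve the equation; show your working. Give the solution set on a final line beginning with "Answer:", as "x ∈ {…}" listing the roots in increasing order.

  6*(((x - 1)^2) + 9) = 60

Step 1. [6*(((x - 1)^2) + 9) = 60] leading coefficient 6: divide by 6. So div: ((x - 1)^2) + 9 = 10.
Step 2. [((x - 1)^2) + 9 = 10] subtract 9: x sits inside (… + 9), so sub: (x - 1)^2 = 1.
Step 3. [(x - 1)^2 = 1] 1 ≥ 0, LHS is (·)² — take ±√, so sqrt: x - 1 = 1 or -1.
Step 4. [x - 1 = 1 or -1] 1 comes off first (add 1) ⇒ sub: x = 2 or 0.

Answer: x ∈ {0, 2}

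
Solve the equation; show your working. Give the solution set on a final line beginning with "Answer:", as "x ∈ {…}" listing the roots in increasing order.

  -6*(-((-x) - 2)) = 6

Step 1. [-6*(-((-x) - 2)) = 6] -6 out front; divide by -6. So div: -((-x) - 2) = -1.
Step 2. [-((-x) - 2) = -1] flip signs both sides, so neg: (-x) - 2 = 1.
Step 3. [(-x) - 2 = 1] peel the -2: add 2 from each side ⇒ sub: -x = 3.
Step 4. [-x = 3] flip signs both sides. So neg: x = -3.

Answer: x ∈ {-3}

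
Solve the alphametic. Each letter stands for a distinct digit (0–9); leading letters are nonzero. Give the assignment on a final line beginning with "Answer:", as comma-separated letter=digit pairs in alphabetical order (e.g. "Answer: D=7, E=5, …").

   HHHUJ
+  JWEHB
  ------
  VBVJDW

Step 1. [V] V is the leading digit of a 6-digit sum of two 5-digit numbers; the final carry is exactly 1, so V=1.
Step 2. [col 1: J + B ≡ W (mod 10)] no forcing yet in column 1 (carry-in 0); J=8 is free and consistent — try it ⇒ J=8.
Step 3. [col 1: J + B ≡ W (mod 10)] no forcing yet in column 1 (carry-in 0); B=6 is free and consistent — try it. So B=6.
Step 4. [col 1: J + B ≡ W (mod 10)] column 1 reads J+B+carry(0)=W with J=8, B=6; with digits 1,6,8 already taken and all letters distinct, the only value for W is 4, so W=4.
Step 5. [col 2: U + H ≡ D (mod 10)] U=5 is one option consistent with column 2 (U + H ≡ D (mod 10), carry-in 1) — take it, so U=5.
Step 6. [col 2: U + H ≡ D (mod 10)] no forcing yet in column 2 (carry-in 1); D=3 is free and consistent — try it ⇒ D=3.
Step 7. [col 2: U + H ≡ D (mod 10)] in column 2 we have U+H≡D with carry-in 1; given U=5, D=3 and digits 1,3,4,5,6,8 already taken and all letters distinct, that pins H to 7, so H=7.
Step 8. [col 3: H + E ≡ J (mod 10)] column 3 reads H+E+carry(1)=J with H=7, J=8; with digits 1,3,4,5,6,7,8 already taken and all letters distinct, the only value for E is 0. So E=0.

Answer: B=6, D=3, E=0, H=7, J=8, U=5, V=1, W=4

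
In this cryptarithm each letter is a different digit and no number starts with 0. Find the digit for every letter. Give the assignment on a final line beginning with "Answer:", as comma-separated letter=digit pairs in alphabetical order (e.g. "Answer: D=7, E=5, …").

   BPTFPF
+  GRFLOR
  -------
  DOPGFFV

Step 1. [col 1: F + R ≡ V (mod 10)] no forcing yet in column 1 (carry-in 0); R=9 is free and consistent — try it. So R=9.
Step 2. [D] adding two 6-digit numbers gives at most 6+1 digits, and here it does — D is that final carry and must be 1 ⇒ D=1.
Step 3. [col 1: F + R ≡ V (mod 10)] no forcing yet in column 1 (carry-in 0); F=6 is free and consistent — try it. So F=6.
Step 4. [col 1: F + R ≡ V (mod 10)] in column 1 we have F+R≡V with carry-in 0; given F=6, R=9 and digits 1,6,9 already taken and all letters distinct, that pins V to 5 ⇒ V=5.
Step 5. [col 2: P + O ≡ F (mod 10)] no forcing yet in column 2 (carry-in 1); P=3 is free and consistent — try it. So P=3.
Step 6. [col 2: P + O ≡ F (mod 10)] from column 2 (P=3, F=6, carry-in 1, digits 1,3,5,6,9 already taken and all letters distinct): O must equal 2. So O=2.
Step 7. [col 3: F + L ≡ F (mod 10)] column 3: given F=6, carry-in 0, and digits 1,2,3,5,6,9 already taken and all letters distinct, F+L≡F (mod 10) forces L=0. So L=0.
Step 8. [col 4: T + F ≡ G (mod 10)] column 4: given F=6, carry-in 0, and digits 0,1,2,3,5,6,9 already taken and all letters distinct, T+F≡G (mod 10) forces G=4. So G=4.
Step 9. [col 4: T + F ≡ G (mod 10)] column 4: given F=6, G=4, carry-in 0, and digits 0,1,2,3,4,5,6,9 already taken and all letters distinct, T+F≡G (mod 10) forces T=8, so T=8.
Step 10. [col 6: B + G ≡ O (mod 10)] from column 6 (G=4, O=2, carry-in 1, digits 0,1,2,3,4,5,6,8,9 already taken and all letters distinct): B must equal 7. So B=7.

Answer: B=7, D=1, F=6, G=4, L=0, O=2, P=3, R=9, T=8, V=5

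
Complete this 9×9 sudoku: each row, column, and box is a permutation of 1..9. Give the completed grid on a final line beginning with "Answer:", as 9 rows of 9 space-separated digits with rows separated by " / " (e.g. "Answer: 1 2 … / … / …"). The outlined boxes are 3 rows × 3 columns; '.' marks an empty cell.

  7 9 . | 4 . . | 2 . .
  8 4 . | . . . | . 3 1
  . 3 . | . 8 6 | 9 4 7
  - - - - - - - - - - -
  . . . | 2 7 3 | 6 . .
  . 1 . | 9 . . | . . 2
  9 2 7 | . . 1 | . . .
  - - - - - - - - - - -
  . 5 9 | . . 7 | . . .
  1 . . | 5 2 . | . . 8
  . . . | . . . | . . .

Step 1. [r2c7∈{5}] only 5 remains possible at r2c7. So r2c7=5.
Step 2. [r7c4∈{1,3,6,8}] r7c4 is the only open cell in row 7 admitting 8. So r7c4=8.
Step 3. [r9c4∈{1,3,6}] in col 4, 3 fits only at r9c4 ⇒ r9c4=3.
Step 4. [r4c8∈{1,5,8,9}] in row 4, 1 fits only at r4c8, so r4c8=1.
Step 5. [r2c3∈{2,6}] across row 2, 6 lands solely at r2c3. So r2c3=6.
Step 6. [r5c1∈{3,4,5,6}] box 4 places 6 nowhere but r5c1, so r5c1=6.
Step 7. [r5c6∈{4,5,8}] col 6 places 8 nowhere but r5c6, so r5c6=8.
Step 8. [r7c1∈{2,3,4}] across col 1, 3 lands solely at r7c1, so r7c1=3.
Step 9. [r8c3∈{4}] r8c3 is down to just 4. So r8c3=4.
Step 10. [r9c6∈{4,9}] in col 6, 4 fits only at r9c6 ⇒ r9c6=4.
Step 11. [r6c9∈{3,4,5}] across col 9, 3 lands solely at r6c9. So r6c9=3.
Step 12. [r4c9∈{4,5,9}] in row 4, 9 fits only at r4c9. So r4c9=9.
Step 13. [r9c1∈{2}] nothing but 2 survives at r9c1, so r9c1=2.
Step 14. [r3c1∈{5}] r3c1's peers cover all but 5 ⇒ r3c1=5.
Step 15. [r8c6∈{9}] r8c6's peers cover all but 9. So r8c6=9.
Step 16. [r9c8∈{5,6,7,9}] 9 has one home in row 9: r9c8. So r9c8=9.
Step 17. [r1c9∈{6}] only 6 remains possible at r1c9. So r1c9=6.
Step 18. [r9c3∈{8}] nothing but 8 survives at r9c3. So r9c3=8.
Step 19. [r3c4∈{1}] r3c4's peers cover all but 1. So r3c4=1.
Step 20. [r6c7∈{4,8}] 8 has one home in col 7: r6c7, so r6c7=8.
Step 21. [r5c7∈{4,7}] box 6 places 4 nowhere but r5c7, so r5c7=4.
Step 22. [r5c5∈{5}] r5c5's peers cover all but 5 ⇒ r5c5=5.
Step 23. [r7c7∈{1}] only 1 remains possible at r7c7. So r7c7=1.
Step 24. [r9c7∈{7}] r9c7 has the single candidate 7, so r9c7=7.
Step 25. [r7c5∈{6}] r7c5 has the single candidate 6, so r7c5=6.
Step 26. [r9c2∈{6}] r9c2 has the single candidate 6. So r9c2=6.
Step 27. [r6c4∈{6}] r6c4 has the single candidate 6 ⇒ r6c4=6.
Step 28. [r8c2∈{7}] nothing but 7 survives at r8c2. So r8c2=7.
Step 29. [r1c8∈{8}] nothing but 8 survives at r1c8, so r1c8=8.
Step 30. [r7c9∈{4}] r7c9 is down to just 4 ⇒ r7c9=4.
Step 31. [r2c6∈{2}] r2c6 is down to just 2 ⇒ r2c6=2.
Step 32. [r4c2∈{8}] r4c2 has the single candidate 8, so r4c2=8.
Step 33. [r1c3∈{1}] r1c3's peers cover all but 1. So r1c3=1.
Step 34. [r5c3∈{3}] nothing but 3 survives at r5c3, so r5c3=3.
Step 35. [r4c1∈{4}] r4c1's peers cover all but 4 ⇒ r4c1=4.
Step 36. [r1c6∈{5}] r1c6's peers cover all but 5 ⇒ r1c6=5.
Step 37. [r6c8∈{5}] nothing but 5 survives at r6c8 ⇒ r6c8=5.
Step 38. [r1c5∈{3}] r1c5 is down to just 3, so r1c5=3.
Step 39. [r5c8∈{7}] r5c8 is down to just 7, so r5c8=7.
Step 40. [r9c5∈{1}] only 1 remains possible at r9c5. So r9c5=1.
Step 41. [r4c3∈{5}] nothing but 5 survives at r4c3. So r4c3=5.
Step 42. [r7c8∈{2}] r7c8's peers cover all but 2, so r7c8=2.
Step 43. [r3c3∈{2}] only 2 remains possible at r3c3 ⇒ r3c3=2.
Step 44. [r8c8∈{6}] only 6 remains possible at r8c8, so r8c8=6.
Step 45. [r6c5∈{4}] r6c5 has the single candidate 4, so r6c5=4.
Step 46. [r9c9∈{5}] r9c9 is down to just 5, so r9c9=5.
Step 47. [r8c7∈{3}] r8c7 is down to just 3. So r8c7=3.
Step 48. [r2c5∈{9}] r2c5 is down to just 9, so r2c5=9.
Step 49. [r2c4∈{7}] r2c4 is down to just 7 ⇒ r2c4=7.

Answer: 7 9 1 4 3 5 2 8 6 / 8 4 6 7 9 2 5 3 1 / 5 3 2 1 8 6 9 4 7 / 4 8 5 2 7 3 6 1 9 / 6 1 3 9 5 8 4 7 2 / 9 2 7 6 4 1 8 5 3 / 3 5 9 8 6 7 1 2 4 / 1 7 4 5 2 9 3 6 8 / 2 6 8 3 1 4 7 9 5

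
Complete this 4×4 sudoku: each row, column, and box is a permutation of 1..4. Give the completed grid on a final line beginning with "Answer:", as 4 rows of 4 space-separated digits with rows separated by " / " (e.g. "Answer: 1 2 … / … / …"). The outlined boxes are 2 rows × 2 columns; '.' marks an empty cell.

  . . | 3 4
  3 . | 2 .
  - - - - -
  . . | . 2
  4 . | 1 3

Step 1. [r1c1∈{1,2}] across col 1, 2 lands solely at r1c1, so r1c1=2.
Step 2. [r1c2∈{1}] r1c2 has the single candidate 1. So r1c2=1.
Step 3. [r2c2∈{4}] only 4 remains possible at r2c2, so r2c2=4.
Step 4. [r3c3∈{4}] nothing but 4 survives at r3c3. So r3c3=4.
Step 5. [r3c1∈{1}] only 1 remains possible at r3c1. So r3c1=1.
Step 6. [r2c4∈{1}] r2c4's peers cover all but 1 ⇒ r2c4=1.
Step 7. [r3c2∈{3}] only 3 remains possible at r3c2. So r3c2=3.
Step 8. [r4c2∈{2}] nothing but 2 survives at r4c2, so r4c2=2.

Answer: 2 1 3 4 / 3 4 2 1 / 1 3 4 2 / 4 2 1 3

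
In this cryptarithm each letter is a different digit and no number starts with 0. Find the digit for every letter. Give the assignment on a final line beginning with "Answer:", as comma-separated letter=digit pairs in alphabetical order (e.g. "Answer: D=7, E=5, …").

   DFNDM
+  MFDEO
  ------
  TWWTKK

Step 1. [col 1: M + O ≡ K (mod 10)] several values work for O in column 1 (M + O ≡ K (mod 10), carry-in 0); try O=2. So O=2.
Step 2. [col 1: M + O ≡ K (mod 10)] no forcing yet in column 1 (carry-in 0); M=8 is free and consistent — try it. So M=8.
Step 3. [col 1: M + O ≡ K (mod 10)] from column 1 (M=8, O=2, carry-in 0, digits 2,8 already taken and all letters distinct): K must equal 0. So K=0.
Step 4. [T] the sum has 6 digits but both addends have 5; that extra leading digit T is the final carry, namely 1. So T=1.
Step 5. [col 2: D + E ≡ K (mod 10)] column 2 (D + E ≡ K (mod 10), carry-in 1) doesn't pin E yet; pick E=3 and continue ⇒ E=3.
Step 6. [col 2: D + E ≡ K (mod 10)] in column 2 we have D+E≡K with carry-in 1; given E=3, K=0 and digits 0,1,2,3,8 already taken and all letters distinct, that pins D to 6, so D=6.
Step 7. [col 3: N + D ≡ T (mod 10)] from column 3 (D=6, T=1, carry-in 1, digits 0,1,2,3,6,8 already taken and all letters distinct): N must equal 4, so N=4.
Step 8. [col 4: F + F ≡ W (mod 10)] column 4 reads F+F+carry(1)=W with nothing yet; with digits 0,1,2,3,4,6,8 already taken and all letters distinct, the only value for F is 7 ⇒ F=7.
Step 9. [col 4: F + F ≡ W (mod 10)] column 4: given F=7, carry-in 1, and digits 0,1,2,3,4,6,7,8 already taken and all letters distinct, F+F≡W (mod 10) forces W=5 ⇒ W=5.

Answer: D=6, E=3, F=7, K=0, M=8, N=4, O=2, T=1, W=5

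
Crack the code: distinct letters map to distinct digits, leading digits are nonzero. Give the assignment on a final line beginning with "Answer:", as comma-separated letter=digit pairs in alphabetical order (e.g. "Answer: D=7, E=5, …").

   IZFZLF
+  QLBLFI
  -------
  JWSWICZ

Step 1. [J] the sum has 7 digits but both addends have 6; that extra leading digit J is the final carry, namely 1 ⇒ J=1.
Step 2. [col 1: F + I ≡ Z (mod 10)] Z=3 is one option consistent with column 1 (F + I ≡ Z (mod 10), carry-in 0) — take it ⇒ Z=3.
Step 3. [col 1: F + I ≡ Z (mod 10)] column 1 (F + I ≡ Z (mod 10), carry-in 0) doesn't pin I yet; pick I=9 and continue. So I=9.
Step 4. [col 1: F + I ≡ Z (mod 10)] column 1: given I=9, Z=3, carry-in 0, and digits 1,3,9 already taken and all letters distinct, F+I≡Z (mod 10) forces F=4, so F=4.
Step 5. [col 2: L + F ≡ C (mod 10)] several values work for C in column 2 (L + F ≡ C (mod 10), carry-in 1); try C=0 ⇒ C=0.
Step 6. [col 2: L + F ≡ C (mod 10)] from column 2 (F=4, C=0, carry-in 1, digits 0,1,3,4,9 already taken and all letters distinct): L must equal 5 ⇒ L=5.
Step 7. [col 4: F + B ≡ W (mod 10)] B=2 is one option consistent with column 4 (F + B ≡ W (mod 10), carry-in 0) — take it. So B=2.
Step 8. [col 4: F + B ≡ W (mod 10)] from column 4 (F=4, B=2, carry-in 0, digits 0,1,2,3,4,5,9 already taken and all letters distinct): W must equal 6, so W=6.
Step 9. [col 5: Z + L ≡ S (mod 10)] column 5 reads Z+L+carry(0)=S with Z=3, L=5; with digits 0,1,2,3,4,5,6,9 already taken and all letters distinct, the only value for S is 8, so S=8.
Step 10. [col 6: I + Q ≡ W (mod 10)] in column 6 we have I+Q≡W with carry-in 0; given I=9, W=6 and digits 0,1,2,3,4,5,6,8,9 already taken and all letters distinct, that pins Q to 7, so Q=7.

Answer: B=2, C=0, F=4, I=9, J=1, L=5, Q=7, S=8, W=6, Z=3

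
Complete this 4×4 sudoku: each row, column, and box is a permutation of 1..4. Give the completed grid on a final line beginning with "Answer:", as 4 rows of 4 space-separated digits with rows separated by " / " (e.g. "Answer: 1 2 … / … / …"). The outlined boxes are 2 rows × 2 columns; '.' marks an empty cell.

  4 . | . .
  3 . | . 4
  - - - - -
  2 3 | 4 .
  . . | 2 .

Step 1. [r1c4∈{1,2,3}] in col 4, 2 fits only at r1c4 ⇒ r1c4=2.
Step 2. [r1c2∈{1}] r1c2 is down to just 1. So r1c2=1.
Step 3. [r4c1∈{1}] r4c1 has the single candidate 1 ⇒ r4c1=1.
Step 4. [r4c4∈{3}] r4c4's peers cover all but 3, so r4c4=3.
Step 5. [r4c2∈{4}] only 4 remains possible at r4c2. So r4c2=4.
Step 6. [r2c3∈{1}] r2c3's peers cover all but 1 ⇒ r2c3=1.
Step 7. [r2c2∈{2}] r2c2 is down to just 2. So r2c2=2.
Step 8. [r1c3∈{3}] r1c3's peers cover all but 3 ⇒ r1c3=3.
Step 9. [r3c4∈{1}] nothing but 1 survives at r3c4, so r3c4=1.

Answer: 4 1 3 2 / 3 2 1 4 / 2 3 4 1 / 1 4 2 3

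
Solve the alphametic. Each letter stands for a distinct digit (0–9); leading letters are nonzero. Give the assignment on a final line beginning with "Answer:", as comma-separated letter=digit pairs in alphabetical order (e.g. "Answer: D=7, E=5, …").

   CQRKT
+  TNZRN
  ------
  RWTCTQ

Step 1. [col 1: T + N ≡ Q (mod 10)] column 1 (T + N ≡ Q (mod 10), carry-in 0) doesn't pin T yet; pick T=4 and continue ⇒ T=4.
Step 2. [R] adding two 5-digit numbers gives at most 5+1 digits, and here it does — R is that final carry and must be 1, so R=1.
Step 3. [col 1: T + N ≡ Q (mod 10)] N=5 is one option consistent with column 1 (T + N ≡ Q (mod 10), carry-in 0) — take it ⇒ N=5.
Step 4. [col 1: T + N ≡ Q (mod 10)] in column 1 we have T+N≡Q with carry-in 0; given T=4, N=5 and digits 1,4,5 already taken and all letters distinct, that pins Q to 9. So Q=9.
Step 5. [col 2: K + R ≡ T (mod 10)] from column 2 (R=1, T=4, carry-in 0, digits 1,4,5,9 already taken and all letters distinct): K must equal 3, so K=3.
Step 6. [col 3: R + Z ≡ C (mod 10)] column 3 (R + Z ≡ C (mod 10), carry-in 0) doesn't pin Z yet; pick Z=6 and continue ⇒ Z=6.
Step 7. [col 3: R + Z ≡ C (mod 10)] in column 3 we have R+Z≡C with carry-in 0; given R=1, Z=6 and digits 1,3,4,5,6,9 already taken and all letters distinct, that pins C to 7. So C=7.
Step 8. [col 5: C + T ≡ W (mod 10)] column 5 reads C+T+carry(1)=W with C=7, T=4; with digits 1,3,4,5,6,7,9 already taken and all letters distinct, the only value for W is 2, so W=2.

Answer: C=7, K=3, N=5, Q=9, R=1, T=4, W=2, Z=6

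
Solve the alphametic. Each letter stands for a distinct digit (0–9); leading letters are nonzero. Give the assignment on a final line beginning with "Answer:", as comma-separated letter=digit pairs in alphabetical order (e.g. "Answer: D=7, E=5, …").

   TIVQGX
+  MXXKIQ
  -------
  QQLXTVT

Step 1. [col 1: X + Q ≡ T (mod 10)] column 1 (X + Q ≡ T (mod 10), carry-in 0) doesn't pin Q yet; pick Q=1 and continue. So Q=1.
Step 2. [col 1: X + Q ≡ T (mod 10)] X=6 is one option consistent with column 1 (X + Q ≡ T (mod 10), carry-in 0) — take it. So X=6.
Step 3. [col 1: X + Q ≡ T (mod 10)] from column 1 (X=6, Q=1, carry-in 0, digits 1,6 already taken and all letters distinct): T must equal 7, so T=7.
Step 4. [col 2: G + I ≡ V (mod 10)] column 2 (G + I ≡ V (mod 10), carry-in 0) doesn't pin G yet; pick G=2 and continue. So G=2.
Step 5. [col 2: G + I ≡ V (mod 10)] no forcing yet in column 2 (carry-in 0); V=0 is free and consistent — try it ⇒ V=0.
Step 6. [col 2: G + I ≡ V (mod 10)] column 2 reads G+I+carry(0)=V with G=2, V=0; with digits 0,1,2,6,7 already taken and all letters distinct, the only value for I is 8. So I=8.
Step 7. [col 3: Q + K ≡ T (mod 10)] in column 3 we have Q+K≡T with carry-in 1; given Q=1, T=7 and digits 0,1,2,6,7,8 already taken and all letters distinct, that pins K to 5 ⇒ K=5.
Step 8. [col 5: I + X ≡ L (mod 10)] column 5: given I=8, X=6, carry-in 0, and digits 0,1,2,5,6,7,8 already taken and all letters distinct, I+X≡L (mod 10) forces L=4, so L=4.
Step 9. [col 6: T + M ≡ Q (mod 10)] column 6: given T=7, Q=1, carry-in 1, and digits 0,1,2,4,5,6,7,8 already taken and all letters distinct, T+M≡Q (mod 10) forces M=3, so M=3.

Answer: G=2, I=8, K=5, L=4, M=3, Q=1, T=7, V=0, X=6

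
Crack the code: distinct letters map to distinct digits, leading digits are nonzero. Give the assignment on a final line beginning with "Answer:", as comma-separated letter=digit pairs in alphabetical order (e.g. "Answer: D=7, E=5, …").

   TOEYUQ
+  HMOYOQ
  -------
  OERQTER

Step 1. [O] O is the leading digit of a 7-digit sum of two 6-digit numbers; the final carry is exactly 1 ⇒ O=1.
Step 2. [col 1: Q + Q ≡ R (mod 10)] R=0 is one option consistent with column 1 (Q + Q ≡ R (mod 10), carry-in 0) — take it ⇒ R=0.
Step 3. [col 1: Q + Q ≡ R (mod 10)] in column 1 we have Q+Q≡R with carry-in 0; given R=0 and digits 0,1 already taken and all letters distinct, that pins Q to 5, so Q=5.
Step 4. [col 2: U + O ≡ E (mod 10)] no forcing yet in column 2 (carry-in 1); U=2 is free and consistent — try it ⇒ U=2.
Step 5. [col 2: U + O ≡ E (mod 10)] column 2: given U=2, O=1, carry-in 1, and digits 0,1,2,5 already taken and all letters distinct, U+O≡E (mod 10) forces E=4. So E=4.
Step 6. [col 3: Y + Y ≡ T (mod 10)] several values work for T in column 3 (Y + Y ≡ T (mod 10), carry-in 0); try T=6. So T=6.
Step 7. [col 3: Y + Y ≡ T (mod 10)] no forcing yet in column 3 (carry-in 0); Y=3 is free and consistent — try it, so Y=3.
Step 8. [col 5: O + M ≡ R (mod 10)] column 5: given O=1, R=0, carry-in 0, and digits 0,1,2,3,4,5,6 already taken and all letters distinct, O+M≡R (mod 10) forces M=9 ⇒ M=9.
Step 9. [col 6: T + H ≡ E (mod 10)] column 6: given T=6, E=4, carry-in 1, and digits 0,1,2,3,4,5,6,9 already taken and all letters distinct, T+H≡E (mod 10) forces H=7, so H=7.

Answer: E=4, H=7, M=9, O=1, Q=5, R=0, T=6, U=2, Y=3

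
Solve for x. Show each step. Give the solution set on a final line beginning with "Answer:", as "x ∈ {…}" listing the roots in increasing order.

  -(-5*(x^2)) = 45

Step 1. [-(-5*(x^2)) = 45] leading − — multiply by −1 ⇒ neg: -5*(x^2) = -45.
Step 2. [-5*(x^2) = -45] leading coefficient -5: divide by -5. So div: x^2 = 9.
Step 3. [x^2 = 9] LHS squared, RHS 9 ≥ 0: apply √ (±). So sqrt: x = 3 or -3.

Answer: x ∈ {-3, 3}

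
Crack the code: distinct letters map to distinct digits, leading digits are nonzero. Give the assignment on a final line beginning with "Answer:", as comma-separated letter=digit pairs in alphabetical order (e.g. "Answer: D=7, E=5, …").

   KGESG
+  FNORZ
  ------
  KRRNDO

Step 1. [col 1: G + Z ≡ O (mod 10)] several values work for G in column 1 (G + Z ≡ O (mod 10), carry-in 0); try G=7 ⇒ G=7.
Step 2. [col 1: G + Z ≡ O (mod 10)] no forcing yet in column 1 (carry-in 0); Z=6 is free and consistent — try it. So Z=6.
Step 3. [col 1: G + Z ≡ O (mod 10)] column 1: given G=7, Z=6, carry-in 0, and digits 6,7 already taken and all letters distinct, G+Z≡O (mod 10) forces O=3 ⇒ O=3.
Step 4. [col 2: S + R ≡ D (mod 10)] column 2 (S + R ≡ D (mod 10), carry-in 1) doesn't pin D yet; pick D=5 and continue, so D=5.
Step 5. [K] the sum has 6 digits but both addends have 5; that extra leading digit K is the final carry, namely 1 ⇒ K=1.
Step 6. [col 2: S + R ≡ D (mod 10)] several values work for R in column 2 (S + R ≡ D (mod 10), carry-in 1); try R=0. So R=0.
Step 7. [col 2: S + R ≡ D (mod 10)] column 2: given R=0, D=5, carry-in 1, and digits 0,1,3,5,6,7 already taken and all letters distinct, S+R≡D (mod 10) forces S=4 ⇒ S=4.
Step 8. [col 3: E + O ≡ N (mod 10)] column 3 reads E+O+carry(0)=N with O=3; with digits 0,1,3,4,5,6,7 already taken and all letters distinct, the only value for E is 9 ⇒ E=9.
Step 9. [col 3: E + O ≡ N (mod 10)] column 3: given E=9, O=3, carry-in 0, and digits 0,1,3,4,5,6,7,9 already taken and all letters distinct, E+O≡N (mod 10) forces N=2. So N=2.
Step 10. [col 5: K + F ≡ R (mod 10)] column 5: given K=1, R=0, carry-in 1, and digits 0,1,2,3,4,5,6,7,9 already taken and all letters distinct, K+F≡R (mod 10) forces F=8, so F=8.

Answer: D=5, E=9, F=8, G=7, K=1, N=2, O=3, R=0, S=4, Z=6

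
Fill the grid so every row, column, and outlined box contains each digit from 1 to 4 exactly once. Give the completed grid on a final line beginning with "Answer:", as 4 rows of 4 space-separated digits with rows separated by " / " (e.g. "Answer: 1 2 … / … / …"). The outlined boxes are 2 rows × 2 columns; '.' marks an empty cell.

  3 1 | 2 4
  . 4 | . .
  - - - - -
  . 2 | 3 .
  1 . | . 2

Step 1. [r2c4∈{1,3}] row 2 places 3 nowhere but r2c4. So r2c4=3.
Step 2. [r2c1∈{2}] r2c1 has the single candidate 2 ⇒ r2c1=2.
Step 3. [r4c2∈{3}] only 3 remains possible at r4c2, so r4c2=3.
Step 4. [r3c1∈{4}] nothing but 4 survives at r3c1 ⇒ r3c1=4.
Step 5. [r3c4∈{1}] only 1 remains possible at r3c4, so r3c4=1.
Step 6. [r4c3∈{4}] nothing but 4 survives at r4c3 ⇒ r4c3=4.
Step 7. [r2c3∈{1}] only 1 remains possible at r2c3 ⇒ r2c3=1.

Answer: 3 1 2 4 / 2 4 1 3 / 4 2 3 1 / 1 3 4 2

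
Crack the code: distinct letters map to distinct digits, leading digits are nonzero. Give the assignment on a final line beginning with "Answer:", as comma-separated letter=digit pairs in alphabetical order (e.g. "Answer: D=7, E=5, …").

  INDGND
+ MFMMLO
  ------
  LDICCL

Step 1. [col 1: D + O ≡ L (mod 10)] several values work for O in column 1 (D + O ≡ L (mod 10), carry-in 0); try O=6 ⇒ O=6.
Step 2. [col 1: D + O ≡ L (mod 10)] no forcing yet in column 1 (carry-in 0); D=8 is free and consistent — try it. So D=8.
Step 3. [col 1: D + O ≡ L (mod 10)] from column 1 (D=8, O=6, carry-in 0, digits 6,8 already taken and all letters distinct): L must equal 4 ⇒ L=4.
Step 4. [col 2: N + L ≡ C (mod 10)] several values work for N in column 2 (N + L ≡ C (mod 10), carry-in 1); try N=0 ⇒ N=0.
Step 5. [col 2: N + L ≡ C (mod 10)] in column 2 we have N+L≡C with carry-in 1; given N=0, L=4 and digits 0,4,6,8 already taken and all letters distinct, that pins C to 5. So C=5.
Step 6. [col 3: G + M ≡ C (mod 10)] several values work for G in column 3 (G + M ≡ C (mod 10), carry-in 0); try G=2. So G=2.
Step 7. [col 3: G + M ≡ C (mod 10)] in column 3 we have G+M≡C with carry-in 0; given G=2, C=5 and digits 0,2,4,5,6,8 already taken and all letters distinct, that pins M to 3. So M=3.
Step 8. [col 4: D + M ≡ I (mod 10)] from column 4 (D=8, M=3, carry-in 0, digits 0,2,3,4,5,6,8 already taken and all letters distinct): I must equal 1, so I=1.
Step 9. [col 5: N + F ≡ D (mod 10)] column 5 reads N+F+carry(1)=D with N=0, D=8; with digits 0,1,2,3,4,5,6,8 already taken and all letters distinct, the only value for F is 7 ⇒ F=7.

Answer: C=5, D=8, F=7, G=2, I=1, L=4, M=3, N=0, O=6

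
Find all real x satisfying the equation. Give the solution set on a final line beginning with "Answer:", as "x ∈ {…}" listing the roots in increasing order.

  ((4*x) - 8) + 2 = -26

Step 1. [((4*x) - 8) + 2 = -26] subtract 2: x sits inside (… + 2), so sub: (4*x) - 8 = -28.
Step 2. [(4*x) - 8 = -28] the outer -8 inverts by adding 8, so sub: 4*x = -20.
Step 3. [4*x = -20] divide by the outer 4. So div: x = -5.

Answer: x ∈ {-5}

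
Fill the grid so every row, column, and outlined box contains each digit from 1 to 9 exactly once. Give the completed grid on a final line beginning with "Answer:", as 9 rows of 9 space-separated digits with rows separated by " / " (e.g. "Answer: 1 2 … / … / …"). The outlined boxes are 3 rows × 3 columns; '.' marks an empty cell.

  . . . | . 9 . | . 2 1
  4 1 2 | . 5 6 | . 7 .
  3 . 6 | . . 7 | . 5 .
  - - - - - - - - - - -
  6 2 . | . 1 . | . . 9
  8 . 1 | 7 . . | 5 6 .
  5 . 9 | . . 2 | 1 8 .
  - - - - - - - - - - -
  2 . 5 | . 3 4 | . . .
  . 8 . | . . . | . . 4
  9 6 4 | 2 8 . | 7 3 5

Step 1. [r3c9∈{8}] only 8 remains possible at r3c9, so r3c9=8.
Step 2. [r2c9∈{3}] r2c9 is down to just 3 ⇒ r2c9=3.
Step 3. [r5c5∈{4}] r5c5 is down to just 4, so r5c5=4.
Step 4. [r4c3∈{3,7}] 7 has one home in row 4: r4c3, so r4c3=7.
Step 5. [r8c1∈{1,7}] 1 has one home in col 1: r8c1, so r8c1=1.
Step 6. [r8c8∈{9}] r8c8's peers cover all but 9. So r8c8=9.
Step 7. [r4c7∈{3,4}] col 7 places 3 nowhere but r4c7. So r4c7=3.
Step 8. [r1c7∈{4,6}] in row 1, 6 fits only at r1c7. So r1c7=6.
Step 9. [r2c4∈{8}] r2c4 has the single candidate 8, so r2c4=8.
Step 10. [r3c7∈{4,9}] across col 7, 4 lands solely at r3c7. So r3c7=4.
Step 11. [r8c6∈{5}] r8c6 has the single candidate 5 ⇒ r8c6=5.
Step 12. [r8c4∈{6}] only 6 remains possible at r8c4, so r8c4=6.
Step 13. [r6c4∈{3}] nothing but 3 survives at r6c4. So r6c4=3.
Step 14. [r1c2∈{5,7}] 5 has one home in row 1: r1c2, so r1c2=5.
Step 15. [r9c6∈{1}] r9c6 is down to just 1, so r9c6=1.
Step 16. [r4c6∈{8}] r4c6 is down to just 8 ⇒ r4c6=8.
Step 17. [r8c7∈{2}] only 2 remains possible at r8c7. So r8c7=2.
Step 18. [r8c3∈{3}] r8c3's peers cover all but 3. So r8c3=3.
Step 19. [r7c9∈{6}] r7c9 is down to just 6, so r7c9=6.
Step 20. [r1c3∈{8}] r1c3's peers cover all but 8. So r1c3=8.
Step 21. [r5c2∈{3}] nothing but 3 survives at r5c2. So r5c2=3.
Step 22. [r5c6∈{9}] r5c6's peers cover all but 9. So r5c6=9.
Step 23. [r3c4∈{1}] r3c4's peers cover all but 1. So r3c4=1.
Step 24. [r3c2∈{9}] nothing but 9 survives at r3c2 ⇒ r3c2=9.
Step 25. [r7c7∈{8}] r7c7 has the single candidate 8 ⇒ r7c7=8.
Step 26. [r3c5∈{2}] nothing but 2 survives at r3c5 ⇒ r3c5=2.
Step 27. [r1c1∈{7}] r1c1 has the single candidate 7. So r1c1=7.
Step 28. [r1c6∈{3}] only 3 remains possible at r1c6. So r1c6=3.
Step 29. [r7c4∈{9}] nothing but 9 survives at r7c4. So r7c4=9.
Step 30. [r1c4∈{4}] only 4 remains possible at r1c4. So r1c4=4.
Step 31. [r8c5∈{7}] r8c5 is down to just 7, so r8c5=7.
Step 32. [r6c5∈{6}] r6c5 is down to just 6 ⇒ r6c5=6.
Step 33. [r5c9∈{2}] only 2 remains possible at r5c9 ⇒ r5c9=2.
Step 34. [r4c8∈{4}] r4c8 has the single candidate 4 ⇒ r4c8=4.
Step 35. [r7c8∈{1}] only 1 remains possible at r7c8. So r7c8=1.
Step 36. [r4c4∈{5}] r4c4 has the single candidate 5 ⇒ r4c4=5.
Step 37. [r2c7∈{9}] r2c7's peers cover all but 9, so r2c7=9.
Step 38. [r6c9∈{7}] nothing but 7 survives at r6c9 ⇒ r6c9=7.
Step 39. [r6c2∈{4}] only 4 remains possible at r6c2 ⇒ r6c2=4.
Step 40. [r7c2∈{7}] r7c2 has the single candidate 7. So r7c2=7.

Answer: 7 5 8 4 9 3 6 2 1 / 4 1 2 8 5 6 9 7 3 / 3 9 6 1 2 7 4 5 8 / 6 2 7 5 1 8 3 4 9 / 8 3 1 7 4 9 5 6 2 / 5 4 9 3 6 2 1 8 7 / 2 7 5 9 3 4 8 1 6 / 1 8 3 6 7 5 2 9 4 / 9 6 4 2 8 1 7 3 5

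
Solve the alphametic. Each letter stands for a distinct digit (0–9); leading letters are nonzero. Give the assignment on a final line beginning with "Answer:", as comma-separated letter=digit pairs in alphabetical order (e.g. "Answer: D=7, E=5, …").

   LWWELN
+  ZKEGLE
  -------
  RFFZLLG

Step 1. [col 1: N + E ≡ G (mod 10)] several values work for G in column 1 (N + E ≡ G (mod 10), carry-in 0); try G=3, so G=3.
Step 2. [col 1: N + E ≡ G (mod 10)] no forcing yet in column 1 (carry-in 0); N=8 is free and consistent — try it, so N=8.
Step 3. [col 1: N + E ≡ G (mod 10)] from column 1 (N=8, G=3, carry-in 0, digits 3,8 already taken and all letters distinct): E must equal 5 ⇒ E=5.
Step 4. [R] adding two 6-digit numbers gives at most 6+1 digits, and here it does — R is that final carry and must be 1 ⇒ R=1.
Step 5. [col 2: L + L ≡ L (mod 10)] in column 2 we have L+L≡L with carry-in 1; given nothing yet and digits 1,3,5,8 already taken and all letters distinct, that pins L to 9. So L=9.
Step 6. [col 4: W + E ≡ Z (mod 10)] several values work for W in column 4 (W + E ≡ Z (mod 10), carry-in 0); try W=2 ⇒ W=2.
Step 7. [col 4: W + E ≡ Z (mod 10)] in column 4 we have W+E≡Z with carry-in 0; given W=2, E=5 and digits 1,2,3,5,8,9 already taken and all letters distinct, that pins Z to 7 ⇒ Z=7.
Step 8. [col 5: W + K ≡ F (mod 10)] from column 5 (W=2, carry-in 0, digits 1,2,3,5,7,8,9 already taken and all letters distinct): K must equal 4. So K=4.
Step 9. [col 5: W + K ≡ F (mod 10)] column 5: given W=2, K=4, carry-in 0, and digits 1,2,3,4,5,7,8,9 already taken and all letters distinct, W+K≡F (mod 10) forces F=6 ⇒ F=6.

Answer: E=5, F=6, G=3, K=4, L=9, N=8, R=1, W=2, Z=7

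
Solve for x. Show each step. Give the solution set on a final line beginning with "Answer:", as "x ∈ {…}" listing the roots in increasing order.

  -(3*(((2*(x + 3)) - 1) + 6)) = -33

Step 1. [-(3*(((2*(x + 3)) - 1) + 6)) = -33] LHS negated; negate both sides, so neg: 3*(((2*(x + 3)) - 1) + 6) = 33.
Step 2. [3*(((2*(x + 3)) - 1) + 6) = 33] 3 out front; divide by 3. So div: ((2*(x + 3)) - 1) + 6 = 11.
Step 3. [((2*(x + 3)) - 1) + 6 = 11] +6 is outermost — subtract 6 both sides. So sub: (2*(x + 3)) - 1 = 5.
Step 4. [(2*(x + 3)) - 1 = 5] -1 is outermost — add 1 both sides, so sub: 2*(x + 3) = 6.
Step 5. [2*(x + 3) = 6] leading coefficient 2: divide by 2 ⇒ div: x + 3 = 3.
Step 6. [x + 3 = 3] subtract 3: x sits inside (… + 3) ⇒ sub: x = 0.

Answer: x ∈ {0}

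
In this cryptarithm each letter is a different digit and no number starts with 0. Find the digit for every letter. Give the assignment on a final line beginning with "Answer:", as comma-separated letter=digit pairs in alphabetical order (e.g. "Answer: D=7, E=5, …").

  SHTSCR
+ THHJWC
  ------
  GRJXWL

Step 1. [col 1: R + C ≡ L (mod 10)] column 1 (R + C ≡ L (mod 10), carry-in 0) doesn't pin L yet; pick L=3 and continue ⇒ L=3.
Step 2. [col 1: R + C ≡ L (mod 10)] R=4 is one option consistent with column 1 (R + C ≡ L (mod 10), carry-in 0) — take it ⇒ R=4.
Step 3. [col 1: R + C ≡ L (mod 10)] in column 1 we have R+C≡L with carry-in 0; given R=4, L=3 and digits 3,4 already taken and all letters distinct, that pins C to 9, so C=9.
Step 4. [col 2: C + W ≡ W (mod 10)] no forcing yet in column 2 (carry-in 1); W=7 is free and consistent — try it. So W=7.
Step 5. [col 3: S + J ≡ X (mod 10)] several values work for J in column 3 (S + J ≡ X (mod 10), carry-in 1); try J=8 ⇒ J=8.
Step 6. [col 3: S + J ≡ X (mod 10)] no forcing yet in column 3 (carry-in 1); X=0 is free and consistent — try it, so X=0.
Step 7. [col 3: S + J ≡ X (mod 10)] from column 3 (J=8, X=0, carry-in 1, digits 0,3,4,7,8,9 already taken and all letters distinct): S must equal 1, so S=1.
Step 8. [col 4: T + H ≡ J (mod 10)] H=2 is one option consistent with column 4 (T + H ≡ J (mod 10), carry-in 1) — take it, so H=2.
Step 9. [col 4: T + H ≡ J (mod 10)] column 4: given H=2, J=8, carry-in 1, and digits 0,1,2,3,4,7,8,9 already taken and all letters distinct, T+H≡J (mod 10) forces T=5. So T=5.
Step 10. [col 6: S + T ≡ G (mod 10)] in column 6 we have S+T≡G with carry-in 0; given S=1, T=5 and digits 0,1,2,3,4,5,7,8,9 already taken and all letters distinct, that pins G to 6. So G=6.

Answer: C=9, G=6, H=2, J=8, L=3, R=4, S=1, T=5, W=7, X=0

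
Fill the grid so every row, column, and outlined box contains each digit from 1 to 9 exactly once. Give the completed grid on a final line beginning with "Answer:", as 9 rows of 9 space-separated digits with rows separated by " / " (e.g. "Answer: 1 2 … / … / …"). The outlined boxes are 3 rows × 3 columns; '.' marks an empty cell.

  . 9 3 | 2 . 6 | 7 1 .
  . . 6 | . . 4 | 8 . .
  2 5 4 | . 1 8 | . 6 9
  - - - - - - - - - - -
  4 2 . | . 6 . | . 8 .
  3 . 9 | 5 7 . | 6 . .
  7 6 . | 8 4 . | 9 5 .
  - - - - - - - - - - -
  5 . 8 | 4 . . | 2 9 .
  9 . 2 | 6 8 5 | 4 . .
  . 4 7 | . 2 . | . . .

Step 1. [r9c8∈{3}] r9c8's peers cover all but 3 ⇒ r9c8=3.
Step 2. [r4c9∈{1,3,7}] in row 4, 7 fits only at r4c9, so r4c9=7.
Step 3. [r8c9∈{1}] nothing but 1 survives at r8c9 ⇒ r8c9=1.
Step 4. [r4c7∈{1,3}] 1 has one home in col 7: r4c7, so r4c7=1.
Step 5. [r9c4∈{1,9}] across col 4, 1 lands solely at r9c4 ⇒ r9c4=1.
Step 6. [r2c5∈{3,5,9}] col 5 places 9 nowhere but r2c5. So r2c5=9.
Step 7. [r2c9∈{2,3,5}] r2c9 is the only open cell in row 2 admitting 5 ⇒ r2c9=5.
Step 8. [r7c2∈{1,3}] across row 7, 1 lands solely at r7c2, so r7c2=1.
Step 9. [r2c4∈{3,7}] across row 2, 3 lands solely at r2c4. So r2c4=3.
Step 10. [r4c6∈{3,9}] 3 has one home in row 4: r4c6, so r4c6=3.
Step 11. [r5c8∈{2,4}] across col 8, 4 lands solely at r5c8 ⇒ r5c8=4.
Step 12. [r5c9∈{2}] r5c9 has the single candidate 2. So r5c9=2.
Step 13. [r5c6∈{1}] r5c6's peers cover all but 1. So r5c6=1.
Step 14. [r9c9∈{6,8}] r9c9 is the only open cell in row 9 admitting 8. So r9c9=8.
Step 15. [r8c2∈{3}] only 3 remains possible at r8c2, so r8c2=3.
Step 16. [r2c8∈{2}] only 2 remains possible at r2c8. So r2c8=2.
Step 17. [r3c7∈{3}] only 3 remains possible at r3c7, so r3c7=3.
Step 18. [r8c8∈{7}] r8c8 has the single candidate 7. So r8c8=7.
Step 19. [r7c9∈{6}] r7c9 has the single candidate 6 ⇒ r7c9=6.
Step 20. [r9c1∈{6}] r9c1 is down to just 6. So r9c1=6.
Step 21. [r9c6∈{9}] only 9 remains possible at r9c6 ⇒ r9c6=9.
Step 22. [r7c5∈{3}] r7c5's peers cover all but 3 ⇒ r7c5=3.
Step 23. [r2c1∈{1}] only 1 remains possible at r2c1, so r2c1=1.
Step 24. [r4c4∈{9}] r4c4 has the single candidate 9, so r4c4=9.
Step 25. [r1c9∈{4}] only 4 remains possible at r1c9. So r1c9=4.
Step 26. [r6c3∈{1}] nothing but 1 survives at r6c3 ⇒ r6c3=1.
Step 27. [r2c2∈{7}] r2c2's peers cover all but 7 ⇒ r2c2=7.
Step 28. [r1c1∈{8}] only 8 remains possible at r1c1. So r1c1=8.
Step 29. [r9c7∈{5}] r9c7 is down to just 5 ⇒ r9c7=5.
Step 30. [r7c6∈{7}] r7c6 is down to just 7 ⇒ r7c6=7.
Step 31. [r1c5∈{5}] only 5 remains possible at r1c5. So r1c5=5.
Step 32. [r4c3∈{5}] only 5 remains possible at r4c3. So r4c3=5.
Step 33. [r5c2∈{8}] only 8 remains possible at r5c2 ⇒ r5c2=8.
Step 34. [r6c6∈{2}] nothing but 2 survives at r6c6. So r6c6=2.
Step 35. [r6c9∈{3}] r6c9's peers cover all but 3, so r6c9=3.
Step 36. [r3c4∈{7}] r3c4 is down to just 7, so r3c4=7.

Answer: 8 9 3 2 5 6 7 1 4 / 1 7 6 3 9 4 8 2 5 / 2 5 4 7 1 8 3 6 9 / 4 2 5 9 6 3 1 8 7 / 3 8 9 5 7 1 6 4 2 / 7 6 1 8 4 2 9 5 3 / 5 1 8 4 3 7 2 9 6 / 9 3 2 6 8 5 4 7 1 / 6 4 7 1 2 9 5 3 8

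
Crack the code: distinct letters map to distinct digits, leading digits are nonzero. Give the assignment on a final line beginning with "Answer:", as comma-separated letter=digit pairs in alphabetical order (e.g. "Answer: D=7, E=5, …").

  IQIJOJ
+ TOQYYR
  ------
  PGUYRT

Step 1. [col 1: J + R ≡ T (mod 10)] R=3 is one option consistent with column 1 (J + R ≡ T (mod 10), carry-in 0) — take it, so R=3.
Step 2. [col 1: J + R ≡ T (mod 10)] no forcing yet in column 1 (carry-in 0); J=9 is free and consistent — try it ⇒ J=9.
Step 3. [col 1: J + R ≡ T (mod 10)] from column 1 (J=9, R=3, carry-in 0, digits 3,9 already taken and all letters distinct): T must equal 2. So T=2.
Step 4. [col 2: O + Y ≡ R (mod 10)] Y=5 is one option consistent with column 2 (O + Y ≡ R (mod 10), carry-in 1) — take it ⇒ Y=5.
Step 5. [col 2: O + Y ≡ R (mod 10)] column 2 reads O+Y+carry(1)=R with Y=5, R=3; with digits 2,3,5,9 already taken and all letters distinct, the only value for O is 7 ⇒ O=7.
Step 6. [col 4: I + Q ≡ U (mod 10)] no forcing yet in column 4 (carry-in 1); U=0 is free and consistent — try it, so U=0.
Step 7. [col 4: I + Q ≡ U (mod 10)] no forcing yet in column 4 (carry-in 1); I=1 is free and consistent — try it, so I=1.
Step 8. [col 4: I + Q ≡ U (mod 10)] column 4 reads I+Q+carry(1)=U with I=1, U=0; with digits 0,1,2,3,5,7,9 already taken and all letters distinct, the only value for Q is 8. So Q=8.
Step 9. [col 5: Q + O ≡ G (mod 10)] in column 5 we have Q+O≡G with carry-in 1; given Q=8, O=7 and digits 0,1,2,3,5,7,8,9 already taken and all letters distinct, that pins G to 6 ⇒ G=6.
Step 10. [col 6: I + T ≡ P (mod 10)] from column 6 (I=1, T=2, carry-in 1, digits 0,1,2,3,5,6,7,8,9 already taken and all letters distinct): P must equal 4 ⇒ P=4.

Answer: G=6, I=1, J=9, O=7, P=4, Q=8, R=3, T=2, U=0, Y=5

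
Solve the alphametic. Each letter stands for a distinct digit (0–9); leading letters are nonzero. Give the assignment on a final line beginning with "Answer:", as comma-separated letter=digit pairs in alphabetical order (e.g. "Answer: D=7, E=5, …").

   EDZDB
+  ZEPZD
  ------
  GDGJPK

Step 1. [col 1: B + D ≡ K (mod 10)] several values work for K in column 1 (B + D ≡ K (mod 10), carry-in 0); try K=3 ⇒ K=3.
Step 2. [col 1: B + D ≡ K (mod 10)] column 1 (B + D ≡ K (mod 10), carry-in 0) doesn't pin D yet; pick D=4 and continue, so D=4.
Step 3. [col 1: B + D ≡ K (mod 10)] from column 1 (D=4, K=3, carry-in 0, digits 3,4 already taken and all letters distinct): B must equal 9, so B=9.
Step 4. [col 2: D + Z ≡ P (mod 10)] no forcing yet in column 2 (carry-in 1); Z=7 is free and consistent — try it ⇒ Z=7.
Step 5. [G] G is the leading digit of a 6-digit sum of two 5-digit numbers; the final carry is exactly 1 ⇒ G=1.
Step 6. [col 2: D + Z ≡ P (mod 10)] in column 2 we have D+Z≡P with carry-in 1; given D=4, Z=7 and digits 1,3,4,7,9 already taken and all letters distinct, that pins P to 2. So P=2.
Step 7. [col 3: Z + P ≡ J (mod 10)] in column 3 we have Z+P≡J with carry-in 1; given Z=7, P=2 and digits 1,2,3,4,7,9 already taken and all letters distinct, that pins J to 0 ⇒ J=0.
Step 8. [col 4: D + E ≡ G (mod 10)] column 4 reads D+E+carry(1)=G with D=4, G=1; with digits 0,1,2,3,4,7,9 already taken and all letters distinct, the only value for E is 6 ⇒ E=6.

Answer: B=9, D=4, E=6, G=1, J=0, K=3, P=2, Z=7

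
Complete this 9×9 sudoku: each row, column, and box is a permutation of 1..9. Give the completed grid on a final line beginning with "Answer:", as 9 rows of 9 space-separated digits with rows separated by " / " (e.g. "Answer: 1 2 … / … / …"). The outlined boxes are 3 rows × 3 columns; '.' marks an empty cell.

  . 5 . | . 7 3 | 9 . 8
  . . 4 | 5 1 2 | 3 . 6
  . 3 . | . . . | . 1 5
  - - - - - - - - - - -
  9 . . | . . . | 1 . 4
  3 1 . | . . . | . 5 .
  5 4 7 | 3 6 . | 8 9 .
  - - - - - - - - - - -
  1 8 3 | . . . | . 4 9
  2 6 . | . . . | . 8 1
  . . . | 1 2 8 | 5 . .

Step 1. [r8c7∈{7}] only 7 remains possible at r8c7. So r8c7=7.
Step 2. [r1c4∈{4,6}] r1c4 is the only open cell in row 1 admitting 4, so r1c4=4.
Step 3. [r3c1∈{6,7,8}] across row 3, 7 lands solely at r3c1, so r3c1=7.
Step 4. [r8c4∈{9}] r8c4 is down to just 9 ⇒ r8c4=9.
Step 5. [r4c8∈{2,3,6,7}] in row 4, 3 fits only at r4c8. So r4c8=3.
Step 6. [r4c3∈{2,6,8}] 6 has one home in row 4: r4c3, so r4c3=6.
Step 7. [r7c5∈{5}] r7c5's peers cover all but 5. So r7c5=5.
Step 8. [r4c5∈{8}] only 8 remains possible at r4c5. So r4c5=8.
Step 9. [r5c9∈{2,7}] 7 has one home in col 9: r5c9, so r5c9=7.
Step 10. [r7c7∈{2,6}] in row 7, 2 fits only at r7c7, so r7c7=2.
Step 11. [r3c3∈{2,8,9}] across row 3, 2 lands solely at r3c3, so r3c3=2.
Step 12. [r3c5∈{9}] r3c5 is down to just 9 ⇒ r3c5=9.
Step 13. [r8c6∈{4}] r8c6 has the single candidate 4, so r8c6=4.
Step 14. [r3c6∈{6}] r3c6's peers cover all but 6. So r3c6=6.
Step 15. [r7c6∈{7}] nothing but 7 survives at r7c6, so r7c6=7.
Step 16. [r4c2∈{2}] nothing but 2 survives at r4c2. So r4c2=2.
Step 17. [r2c2∈{9}] r2c2 is down to just 9 ⇒ r2c2=9.
Step 18. [r5c6∈{9}] r5c6 is down to just 9, so r5c6=9.
Step 19. [r1c8∈{2}] r1c8 has the single candidate 2. So r1c8=2.
Step 20. [r6c9∈{2}] r6c9 has the single candidate 2, so r6c9=2.
Step 21. [r4c6∈{5}] r4c6 has the single candidate 5, so r4c6=5.
Step 22. [r6c6∈{1}] r6c6's peers cover all but 1 ⇒ r6c6=1.
Step 23. [r9c1∈{4}] r9c1 is down to just 4, so r9c1=4.
Step 24. [r4c4∈{7}] only 7 remains possible at r4c4, so r4c4=7.
Step 25. [r8c5∈{3}] r8c5 is down to just 3, so r8c5=3.
Step 26. [r3c4∈{8}] r3c4 is down to just 8. So r3c4=8.
Step 27. [r9c9∈{3}] nothing but 3 survives at r9c9. So r9c9=3.
Step 28. [r5c3∈{8}] r5c3 has the single candidate 8. So r5c3=8.
Step 29. [r9c8∈{6}] r9c8 has the single candidate 6, so r9c8=6.
Step 30. [r5c4∈{2}] r5c4 is down to just 2. So r5c4=2.
Step 31. [r5c5∈{4}] r5c5 is down to just 4 ⇒ r5c5=4.
Step 32. [r7c4∈{6}] r7c4 is down to just 6, so r7c4=6.
Step 33. [r5c7∈{6}] r5c7's peers cover all but 6 ⇒ r5c7=6.
Step 34. [r3c7∈{4}] nothing but 4 survives at r3c7 ⇒ r3c7=4.
Step 35. [r1c3∈{1}] r1c3 is down to just 1 ⇒ r1c3=1.
Step 36. [r8c3∈{5}] r8c3 is down to just 5. So r8c3=5.
Step 37. [r1c1∈{6}] r1c1's peers cover all but 6. So r1c1=6.
Step 38. [r9c2∈{7}] only 7 remains possible at r9c2. So r9c2=7.
Step 39. [r2c8∈{7}] r2c8 is down to just 7, so r2c8=7.
Step 40. [r9c3∈{9}] nothing but 9 survives at r9c3, so r9c3=9.
Step 41. [r2c1∈{8}] r2c1 has the single candidate 8, so r2c1=8.

Answer: 6 5 1 4 7 3 9 2 8 / 8 9 4 5 1 2 3 7 6 / 7 3 2 8 9 6 4 1 5 / 9 2 6 7 8 5 1 3 4 / 3 1 8 2 4 9 6 5 7 / 5 4 7 3 6 1 8 9 2 / 1 8 3 6 5 7 2 4 9 / 2 6 5 9 3 4 7 8 1 / 4 7 9 1 2 8 5 6 3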